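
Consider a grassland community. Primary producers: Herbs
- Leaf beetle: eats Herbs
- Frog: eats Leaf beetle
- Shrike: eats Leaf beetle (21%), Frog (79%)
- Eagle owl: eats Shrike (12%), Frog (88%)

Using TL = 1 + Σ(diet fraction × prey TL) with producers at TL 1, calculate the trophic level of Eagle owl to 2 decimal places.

4.09

Leaf beetle: 1 + 1 = 2
Frog: 1 + 2 = 3
Shrike: 1 + (0.21×2 + 0.79×3) = 3.79
Eagle owl: 1 + (0.12×3.79 + 0.88×3) = 4.0948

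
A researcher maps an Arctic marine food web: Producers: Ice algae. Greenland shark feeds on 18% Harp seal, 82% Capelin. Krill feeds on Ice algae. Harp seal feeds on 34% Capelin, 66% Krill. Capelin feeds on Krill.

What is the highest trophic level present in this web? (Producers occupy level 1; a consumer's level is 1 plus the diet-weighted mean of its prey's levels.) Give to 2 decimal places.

Krill: 1 + 1 = 2
Capelin: 1 + 2 = 3
Harp seal: 1 + (0.34×3 + 0.66×2) = 3.34
Greenland shark: 1 + (0.18×3.34 + 0.82×3) = 4.0612

4.06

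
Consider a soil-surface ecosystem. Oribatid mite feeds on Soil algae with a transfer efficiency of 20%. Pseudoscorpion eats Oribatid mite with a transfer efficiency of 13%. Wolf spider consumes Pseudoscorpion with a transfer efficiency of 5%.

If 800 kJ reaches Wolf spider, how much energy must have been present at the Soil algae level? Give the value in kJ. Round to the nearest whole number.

615385 kJ

Cumulative transfer efficiency: 0.2 × 0.13 × 0.05 = 0.0013
Soil algae energy = 800 / 0.0013 = 615385 kJ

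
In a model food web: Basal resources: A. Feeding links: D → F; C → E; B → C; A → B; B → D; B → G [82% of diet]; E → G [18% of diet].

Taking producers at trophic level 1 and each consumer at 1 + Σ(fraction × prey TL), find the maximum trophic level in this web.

B: 1 + 1 = 2
C: 1 + 2 = 3
D: 1 + 2 = 3
E: 1 + 3 = 4
F: 1 + 3 = 4
G: 1 + (0.82×2 + 0.18×4) = 3.36

4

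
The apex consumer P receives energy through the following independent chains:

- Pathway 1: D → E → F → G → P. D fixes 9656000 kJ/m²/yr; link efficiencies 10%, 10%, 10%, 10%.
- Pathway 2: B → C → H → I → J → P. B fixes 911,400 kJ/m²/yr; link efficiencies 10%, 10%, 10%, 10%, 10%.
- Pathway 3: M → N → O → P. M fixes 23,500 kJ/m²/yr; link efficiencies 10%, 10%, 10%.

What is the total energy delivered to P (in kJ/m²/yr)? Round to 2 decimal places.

Pathway 1: 9656000 × 0.1 × 0.1 × 0.1 × 0.1 = 965.6 kJ/m²/yr
Pathway 2: 911400 × 0.1 × 0.1 × 0.1 × 0.1 × 0.1 = 9.114 kJ/m²/yr
Pathway 3: 23500 × 0.1 × 0.1 × 0.1 = 23.5 kJ/m²/yr
Total at P: 965.6 + 9.114 + 23.5 = 998.214 kJ/m²/yr

998.21 kJ/m²/yr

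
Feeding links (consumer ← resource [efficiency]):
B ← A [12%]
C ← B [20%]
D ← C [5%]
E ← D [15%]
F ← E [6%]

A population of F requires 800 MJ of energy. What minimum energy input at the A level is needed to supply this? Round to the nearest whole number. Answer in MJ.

74074074 MJ

Cumulative transfer efficiency: 0.12 × 0.2 × 0.05 × 0.15 × 0.06 = 0.0000108
A energy = 800 / 0.0000108 = 74074074 MJ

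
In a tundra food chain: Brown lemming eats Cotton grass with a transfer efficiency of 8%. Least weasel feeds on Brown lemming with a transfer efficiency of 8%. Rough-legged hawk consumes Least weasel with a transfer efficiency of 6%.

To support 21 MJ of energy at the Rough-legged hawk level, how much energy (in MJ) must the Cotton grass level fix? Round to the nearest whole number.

54688 MJ

Cumulative transfer efficiency: 0.08 × 0.08 × 0.06 = 0.000384
Cotton grass energy = 21 / 0.000384 = 54688 MJ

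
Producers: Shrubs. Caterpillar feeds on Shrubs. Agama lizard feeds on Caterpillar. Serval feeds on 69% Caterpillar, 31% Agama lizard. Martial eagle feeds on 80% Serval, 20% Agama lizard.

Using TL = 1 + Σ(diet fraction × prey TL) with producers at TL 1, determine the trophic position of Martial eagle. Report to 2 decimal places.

4.25

Caterpillar: 1 + 1 = 2
Agama lizard: 1 + 2 = 3
Serval: 1 + (0.69×2 + 0.31×3) = 3.31
Martial eagle: 1 + (0.8×3.31 + 0.2×3) = 4.248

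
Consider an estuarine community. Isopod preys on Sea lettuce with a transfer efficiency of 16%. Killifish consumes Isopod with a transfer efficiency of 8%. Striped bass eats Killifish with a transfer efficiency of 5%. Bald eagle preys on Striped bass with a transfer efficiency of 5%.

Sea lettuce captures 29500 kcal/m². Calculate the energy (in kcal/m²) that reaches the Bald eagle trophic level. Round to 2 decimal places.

Isopod: 29500 × 0.16 = 4720 kcal/m²
Killifish: 4720 × 0.08 = 377.6 kcal/m²
Striped bass: 377.6 × 0.05 = 18.88 kcal/m²
Bald eagle: 18.88 × 0.05 = 0.944 kcal/m²

0.94 kcal/m²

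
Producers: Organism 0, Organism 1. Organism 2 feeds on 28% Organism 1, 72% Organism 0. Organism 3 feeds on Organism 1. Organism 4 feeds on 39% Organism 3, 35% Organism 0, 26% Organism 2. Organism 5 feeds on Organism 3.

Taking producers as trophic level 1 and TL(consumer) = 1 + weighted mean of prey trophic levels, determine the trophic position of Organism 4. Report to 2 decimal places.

Organism 2: 1 + (0.28×1 + 0.72×1) = 2
Organism 3: 1 + 1 = 2
Organism 4: 1 + (0.39×2 + 0.35×1 + 0.26×2) = 2.65
Organism 5: 1 + 2 = 3

2.65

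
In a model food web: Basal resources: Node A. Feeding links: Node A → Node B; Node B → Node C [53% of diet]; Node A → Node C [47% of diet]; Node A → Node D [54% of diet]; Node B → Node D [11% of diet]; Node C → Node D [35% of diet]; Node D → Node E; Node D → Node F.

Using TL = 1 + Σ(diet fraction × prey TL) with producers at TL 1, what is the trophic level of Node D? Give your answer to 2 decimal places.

2.65

Node B: 1 + 1 = 2
Node C: 1 + (0.53×2 + 0.47×1) = 2.53
Node D: 1 + (0.54×1 + 0.11×2 + 0.35×2.53) = 2.6455
Node E: 1 + 2.6455 = 3.6455
Node F: 1 + 2.6455 = 3.6455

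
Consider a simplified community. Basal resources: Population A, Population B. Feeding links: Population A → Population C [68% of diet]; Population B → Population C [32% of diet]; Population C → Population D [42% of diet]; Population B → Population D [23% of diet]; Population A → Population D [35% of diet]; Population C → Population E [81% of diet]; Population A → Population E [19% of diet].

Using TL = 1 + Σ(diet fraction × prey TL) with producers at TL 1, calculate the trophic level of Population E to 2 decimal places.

Population C: 1 + (0.68×1 + 0.32×1) = 2
Population D: 1 + (0.42×2 + 0.23×1 + 0.35×1) = 2.42
Population E: 1 + (0.81×2 + 0.19×1) = 2.81

2.81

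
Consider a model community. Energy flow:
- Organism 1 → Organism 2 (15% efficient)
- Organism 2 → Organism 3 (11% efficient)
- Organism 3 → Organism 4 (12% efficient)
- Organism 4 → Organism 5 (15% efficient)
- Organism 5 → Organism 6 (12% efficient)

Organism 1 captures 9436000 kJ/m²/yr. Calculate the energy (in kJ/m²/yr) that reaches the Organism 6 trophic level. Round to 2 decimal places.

Organism 2: 9436000 × 0.15 = 1415400 kJ/m²/yr
Organism 3: 1415400 × 0.11 = 155694 kJ/m²/yr
Organism 4: 155694 × 0.12 = 18683.28 kJ/m²/yr
Organism 5: 18683.28 × 0.15 = 2802.492 kJ/m²/yr
Organism 6: 2802.492 × 0.12 = 336.29904 kJ/m²/yr

336.30 kJ/m²/yr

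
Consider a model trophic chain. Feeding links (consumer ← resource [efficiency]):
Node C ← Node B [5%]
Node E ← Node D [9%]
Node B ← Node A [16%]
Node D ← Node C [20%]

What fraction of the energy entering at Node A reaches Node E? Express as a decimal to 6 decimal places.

Product of link efficiencies: 0.16 × 0.05 × 0.2 × 0.09 = 0.000144

0.000144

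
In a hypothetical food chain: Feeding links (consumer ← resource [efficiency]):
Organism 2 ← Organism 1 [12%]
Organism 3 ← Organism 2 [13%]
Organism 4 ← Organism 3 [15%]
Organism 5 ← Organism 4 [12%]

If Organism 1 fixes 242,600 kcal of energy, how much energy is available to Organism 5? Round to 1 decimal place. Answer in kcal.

Organism 2: 242600 × 0.12 = 29112 kcal
Organism 3: 29112 × 0.13 = 3784.56 kcal
Organism 4: 3784.56 × 0.15 = 567.684 kcal
Organism 5: 567.684 × 0.12 = 68.12208 kcal

68.1 kcal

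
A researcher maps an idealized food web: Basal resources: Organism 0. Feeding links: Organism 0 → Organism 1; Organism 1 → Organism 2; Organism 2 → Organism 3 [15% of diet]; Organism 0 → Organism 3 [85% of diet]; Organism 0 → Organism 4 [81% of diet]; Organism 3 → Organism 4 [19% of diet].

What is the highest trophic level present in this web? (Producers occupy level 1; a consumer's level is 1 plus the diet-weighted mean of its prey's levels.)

3

Organism 1: 1 + 1 = 2
Organism 2: 1 + 2 = 3
Organism 3: 1 + (0.15×3 + 0.85×1) = 2.3
Organism 4: 1 + (0.81×1 + 0.19×2.3) = 2.247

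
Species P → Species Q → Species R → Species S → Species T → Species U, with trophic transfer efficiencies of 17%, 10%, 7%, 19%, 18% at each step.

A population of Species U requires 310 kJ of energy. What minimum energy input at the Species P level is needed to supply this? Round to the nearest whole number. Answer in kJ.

7617082 kJ

Cumulative transfer efficiency: 0.17 × 0.1 × 0.07 × 0.19 × 0.18 = 0.000040698
Species P energy = 310 / 0.000040698 = 7617082 kJ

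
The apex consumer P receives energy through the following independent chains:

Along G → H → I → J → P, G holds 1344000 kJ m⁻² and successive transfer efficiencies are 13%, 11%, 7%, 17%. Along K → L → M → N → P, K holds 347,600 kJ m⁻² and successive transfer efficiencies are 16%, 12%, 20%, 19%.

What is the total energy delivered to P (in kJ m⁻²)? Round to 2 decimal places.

482.32 kJ m⁻²

Via G: 1344000 × 0.13 × 0.11 × 0.07 × 0.17 = 228.70848 kJ m⁻²
Via K: 347600 × 0.16 × 0.12 × 0.2 × 0.19 = 253.60896 kJ m⁻²
Total at P: 228.70848 + 253.60896 = 482.31744 kJ m⁻²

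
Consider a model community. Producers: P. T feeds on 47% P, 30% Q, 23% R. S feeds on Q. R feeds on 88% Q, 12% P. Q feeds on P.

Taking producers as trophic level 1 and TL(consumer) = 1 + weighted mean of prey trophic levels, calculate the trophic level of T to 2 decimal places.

2.73

Q: 1 + 1 = 2
R: 1 + (0.88×2 + 0.12×1) = 2.88
S: 1 + 2 = 3
T: 1 + (0.47×1 + 0.3×2 + 0.23×2.88) = 2.7324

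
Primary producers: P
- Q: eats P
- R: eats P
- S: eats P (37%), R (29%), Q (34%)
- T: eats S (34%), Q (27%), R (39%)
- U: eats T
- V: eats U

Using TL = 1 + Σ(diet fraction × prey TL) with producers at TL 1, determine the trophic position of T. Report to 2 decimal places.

Q: 1 + 1 = 2
R: 1 + 1 = 2
S: 1 + (0.37×1 + 0.29×2 + 0.34×2) = 2.63
T: 1 + (0.34×2.63 + 0.27×2 + 0.39×2) = 3.2142
U: 1 + 3.2142 = 4.2142
V: 1 + 4.2142 = 5.2142

3.21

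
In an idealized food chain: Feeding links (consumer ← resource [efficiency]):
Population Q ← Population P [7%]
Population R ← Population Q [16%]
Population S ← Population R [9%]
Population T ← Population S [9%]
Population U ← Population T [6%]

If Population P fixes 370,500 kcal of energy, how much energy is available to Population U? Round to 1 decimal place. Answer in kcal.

Population Q: 370500 × 0.07 = 25935 kcal
Population R: 25935 × 0.16 = 4149.6 kcal
Population S: 4149.6 × 0.09 = 373.464 kcal
Population T: 373.464 × 0.09 = 33.61176 kcal
Population U: 33.61176 × 0.06 = 2.0167056 kcal

2.0 kcal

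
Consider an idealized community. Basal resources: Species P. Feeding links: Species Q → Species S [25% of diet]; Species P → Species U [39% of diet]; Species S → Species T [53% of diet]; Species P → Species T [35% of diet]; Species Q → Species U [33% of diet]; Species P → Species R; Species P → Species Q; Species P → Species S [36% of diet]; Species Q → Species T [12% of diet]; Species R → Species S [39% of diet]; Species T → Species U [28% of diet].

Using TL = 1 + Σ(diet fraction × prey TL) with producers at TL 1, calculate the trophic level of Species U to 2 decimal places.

Species Q: 1 + 1 = 2
Species R: 1 + 1 = 2
Species S: 1 + (0.39×2 + 0.36×1 + 0.25×2) = 2.64
Species T: 1 + (0.35×1 + 0.12×2 + 0.53×2.64) = 2.9892
Species U: 1 + (0.39×1 + 0.33×2 + 0.28×2.9892) = 2.886976

2.89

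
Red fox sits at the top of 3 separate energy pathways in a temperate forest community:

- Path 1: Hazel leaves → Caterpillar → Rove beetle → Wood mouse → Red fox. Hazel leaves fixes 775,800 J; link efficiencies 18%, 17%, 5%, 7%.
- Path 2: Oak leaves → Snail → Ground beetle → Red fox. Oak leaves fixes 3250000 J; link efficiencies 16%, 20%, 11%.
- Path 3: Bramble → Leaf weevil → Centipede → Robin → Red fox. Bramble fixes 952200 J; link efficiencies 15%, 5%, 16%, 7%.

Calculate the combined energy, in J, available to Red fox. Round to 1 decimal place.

Path 1: 775800 × 0.18 × 0.17 × 0.05 × 0.07 = 83.08818 J
Path 2: 3250000 × 0.16 × 0.2 × 0.11 = 11440 J
Path 3: 952200 × 0.15 × 0.05 × 0.16 × 0.07 = 79.9848 J
Total at Red fox: 83.08818 + 11440 + 79.9848 = 11603.07298 J

11603.1 J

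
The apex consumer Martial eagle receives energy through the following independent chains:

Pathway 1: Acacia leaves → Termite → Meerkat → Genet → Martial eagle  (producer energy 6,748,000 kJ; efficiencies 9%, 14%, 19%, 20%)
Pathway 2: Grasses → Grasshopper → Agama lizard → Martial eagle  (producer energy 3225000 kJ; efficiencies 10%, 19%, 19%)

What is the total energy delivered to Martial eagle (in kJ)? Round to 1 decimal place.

14873.2 kJ

Pathway 1: 6748000 × 0.09 × 0.14 × 0.19 × 0.2 = 3230.9424 kJ
Pathway 2: 3225000 × 0.1 × 0.19 × 0.19 = 11642.25 kJ
Total at Martial eagle: 3230.9424 + 11642.25 = 14873.1924 kJ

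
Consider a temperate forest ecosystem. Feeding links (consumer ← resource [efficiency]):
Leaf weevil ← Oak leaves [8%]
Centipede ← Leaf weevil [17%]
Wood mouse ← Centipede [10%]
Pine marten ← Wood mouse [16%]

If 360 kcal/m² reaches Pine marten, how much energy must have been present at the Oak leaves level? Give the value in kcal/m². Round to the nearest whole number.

1654412 kcal/m²

Cumulative transfer efficiency: 0.08 × 0.17 × 0.1 × 0.16 = 0.0002176
Oak leaves energy = 360 / 0.0002176 = 1654412 kcal/m²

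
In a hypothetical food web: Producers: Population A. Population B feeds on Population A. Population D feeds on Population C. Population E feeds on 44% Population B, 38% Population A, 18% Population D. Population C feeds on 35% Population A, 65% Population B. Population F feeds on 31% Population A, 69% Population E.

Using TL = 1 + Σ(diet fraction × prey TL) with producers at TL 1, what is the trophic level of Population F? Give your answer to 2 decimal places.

3.32

Population B: 1 + 1 = 2
Population C: 1 + (0.35×1 + 0.65×2) = 2.65
Population D: 1 + 2.65 = 3.65
Population E: 1 + (0.44×2 + 0.38×1 + 0.18×3.65) = 2.917
Population F: 1 + (0.31×1 + 0.69×2.917) = 3.32273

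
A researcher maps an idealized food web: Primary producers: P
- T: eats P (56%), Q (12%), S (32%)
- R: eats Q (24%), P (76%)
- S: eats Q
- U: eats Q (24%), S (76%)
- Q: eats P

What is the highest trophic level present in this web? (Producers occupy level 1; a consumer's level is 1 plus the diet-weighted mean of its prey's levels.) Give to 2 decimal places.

Q: 1 + 1 = 2
R: 1 + (0.24×2 + 0.76×1) = 2.24
S: 1 + 2 = 3
T: 1 + (0.56×1 + 0.12×2 + 0.32×3) = 2.76
U: 1 + (0.24×2 + 0.76×3) = 3.76

3.76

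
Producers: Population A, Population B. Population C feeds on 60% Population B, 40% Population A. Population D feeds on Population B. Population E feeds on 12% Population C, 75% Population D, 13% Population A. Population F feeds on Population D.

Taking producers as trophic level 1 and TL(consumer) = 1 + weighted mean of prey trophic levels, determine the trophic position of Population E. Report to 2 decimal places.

2.87

Population C: 1 + (0.6×1 + 0.4×1) = 2
Population D: 1 + 1 = 2
Population E: 1 + (0.12×2 + 0.75×2 + 0.13×1) = 2.87
Population F: 1 + 2 = 3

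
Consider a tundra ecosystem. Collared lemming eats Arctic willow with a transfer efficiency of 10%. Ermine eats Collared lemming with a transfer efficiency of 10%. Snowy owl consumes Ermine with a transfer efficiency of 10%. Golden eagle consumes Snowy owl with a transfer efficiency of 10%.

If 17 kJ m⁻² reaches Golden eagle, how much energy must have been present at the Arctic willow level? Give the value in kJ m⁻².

Cumulative transfer efficiency: 0.1 × 0.1 × 0.1 × 0.1 = 0.0001
Arctic willow energy = 17 / 0.0001 = 170000 kJ m⁻²

170000 kJ m⁻²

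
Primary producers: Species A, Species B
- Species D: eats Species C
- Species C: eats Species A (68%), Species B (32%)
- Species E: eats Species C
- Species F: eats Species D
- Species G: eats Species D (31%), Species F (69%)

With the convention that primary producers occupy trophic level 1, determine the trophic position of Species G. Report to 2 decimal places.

Species C: 1 + (0.68×1 + 0.32×1) = 2
Species D: 1 + 2 = 3
Species E: 1 + 2 = 3
Species F: 1 + 3 = 4
Species G: 1 + (0.31×3 + 0.69×4) = 4.69

4.69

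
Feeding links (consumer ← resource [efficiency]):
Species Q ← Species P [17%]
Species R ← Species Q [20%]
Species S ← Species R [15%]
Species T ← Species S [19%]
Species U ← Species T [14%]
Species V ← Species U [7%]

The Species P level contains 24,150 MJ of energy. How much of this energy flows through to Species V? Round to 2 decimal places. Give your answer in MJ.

0.23 MJ

Species Q: 24150 × 0.17 = 4105.5 MJ
Species R: 4105.5 × 0.2 = 821.1 MJ
Species S: 821.1 × 0.15 = 123.165 MJ
Species T: 123.165 × 0.19 = 23.40135 MJ
Species U: 23.40135 × 0.14 = 3.276189 MJ
Species V: 3.276189 × 0.07 = 0.22933323 MJ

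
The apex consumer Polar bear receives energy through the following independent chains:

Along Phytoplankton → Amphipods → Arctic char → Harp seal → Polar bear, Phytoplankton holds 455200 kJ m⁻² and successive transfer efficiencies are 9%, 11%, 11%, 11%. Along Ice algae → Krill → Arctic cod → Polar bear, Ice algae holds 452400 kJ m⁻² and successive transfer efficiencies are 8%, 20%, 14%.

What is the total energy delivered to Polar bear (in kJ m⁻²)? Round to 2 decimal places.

Via Phytoplankton: 455200 × 0.09 × 0.11 × 0.11 × 0.11 = 54.528408 kJ m⁻²
Via Ice algae: 452400 × 0.08 × 0.2 × 0.14 = 1013.376 kJ m⁻²
Total at Polar bear: 54.528408 + 1013.376 = 1067.904408 kJ m⁻²

1067.90 kJ m⁻²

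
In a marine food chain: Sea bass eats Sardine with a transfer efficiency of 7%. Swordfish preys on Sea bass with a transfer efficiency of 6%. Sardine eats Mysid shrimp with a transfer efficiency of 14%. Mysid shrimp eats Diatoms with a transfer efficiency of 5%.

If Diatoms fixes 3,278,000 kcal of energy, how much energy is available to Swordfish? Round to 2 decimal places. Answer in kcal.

Mysid shrimp: 3278000 × 0.05 = 163900 kcal
Sardine: 163900 × 0.14 = 22946 kcal
Sea bass: 22946 × 0.07 = 1606.22 kcal
Swordfish: 1606.22 × 0.06 = 96.3732 kcal

96.37 kcal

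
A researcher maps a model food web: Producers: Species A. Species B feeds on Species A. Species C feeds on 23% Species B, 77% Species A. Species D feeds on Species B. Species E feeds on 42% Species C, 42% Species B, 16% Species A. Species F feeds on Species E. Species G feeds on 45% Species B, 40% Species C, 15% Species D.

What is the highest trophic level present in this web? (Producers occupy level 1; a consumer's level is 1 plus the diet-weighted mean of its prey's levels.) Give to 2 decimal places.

Species B: 1 + 1 = 2
Species C: 1 + (0.23×2 + 0.77×1) = 2.23
Species D: 1 + 2 = 3
Species E: 1 + (0.42×2.23 + 0.42×2 + 0.16×1) = 2.9366
Species F: 1 + 2.9366 = 3.9366
Species G: 1 + (0.45×2 + 0.4×2.23 + 0.15×3) = 3.242

3.94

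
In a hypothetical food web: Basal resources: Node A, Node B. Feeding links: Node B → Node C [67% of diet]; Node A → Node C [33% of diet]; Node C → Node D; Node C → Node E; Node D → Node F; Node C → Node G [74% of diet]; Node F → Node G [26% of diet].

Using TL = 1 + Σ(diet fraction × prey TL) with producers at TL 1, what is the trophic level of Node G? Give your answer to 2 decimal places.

3.52

Node C: 1 + (0.67×1 + 0.33×1) = 2
Node D: 1 + 2 = 3
Node E: 1 + 2 = 3
Node F: 1 + 3 = 4
Node G: 1 + (0.74×2 + 0.26×4) = 3.52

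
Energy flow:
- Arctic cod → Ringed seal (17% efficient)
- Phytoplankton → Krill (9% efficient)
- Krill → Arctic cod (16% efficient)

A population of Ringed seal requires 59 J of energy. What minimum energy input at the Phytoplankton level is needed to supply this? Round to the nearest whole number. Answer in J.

Cumulative transfer efficiency: 0.09 × 0.16 × 0.17 = 0.002448
Phytoplankton energy = 59 / 0.002448 = 24101 J

24101 J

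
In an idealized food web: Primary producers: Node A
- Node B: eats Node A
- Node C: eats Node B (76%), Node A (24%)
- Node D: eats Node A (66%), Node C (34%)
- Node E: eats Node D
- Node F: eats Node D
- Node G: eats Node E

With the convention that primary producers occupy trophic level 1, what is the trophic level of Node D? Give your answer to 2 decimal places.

2.60

Node B: 1 + 1 = 2
Node C: 1 + (0.76×2 + 0.24×1) = 2.76
Node D: 1 + (0.66×1 + 0.34×2.76) = 2.5984
Node E: 1 + 2.5984 = 3.5984
Node F: 1 + 2.5984 = 3.5984
Node G: 1 + 3.5984 = 4.5984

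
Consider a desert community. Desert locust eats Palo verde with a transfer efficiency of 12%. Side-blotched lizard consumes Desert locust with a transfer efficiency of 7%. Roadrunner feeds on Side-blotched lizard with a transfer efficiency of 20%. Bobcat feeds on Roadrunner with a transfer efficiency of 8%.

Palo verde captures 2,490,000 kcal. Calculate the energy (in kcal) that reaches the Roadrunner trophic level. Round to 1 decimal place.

Desert locust: 2490000 × 0.12 = 298800 kcal
Side-blotched lizard: 298800 × 0.07 = 20916 kcal
Roadrunner: 20916 × 0.2 = 4183.2 kcal

4183.2 kcal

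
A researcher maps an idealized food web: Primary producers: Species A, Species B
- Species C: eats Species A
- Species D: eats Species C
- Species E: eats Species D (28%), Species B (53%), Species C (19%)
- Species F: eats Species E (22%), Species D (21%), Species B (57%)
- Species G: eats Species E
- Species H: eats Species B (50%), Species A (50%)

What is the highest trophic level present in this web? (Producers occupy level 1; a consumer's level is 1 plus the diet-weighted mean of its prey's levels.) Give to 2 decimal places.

Species C: 1 + 1 = 2
Species D: 1 + 2 = 3
Species E: 1 + (0.28×3 + 0.53×1 + 0.19×2) = 2.75
Species F: 1 + (0.22×2.75 + 0.21×3 + 0.57×1) = 2.805
Species G: 1 + 2.75 = 3.75
Species H: 1 + (0.5×1 + 0.5×1) = 2

3.75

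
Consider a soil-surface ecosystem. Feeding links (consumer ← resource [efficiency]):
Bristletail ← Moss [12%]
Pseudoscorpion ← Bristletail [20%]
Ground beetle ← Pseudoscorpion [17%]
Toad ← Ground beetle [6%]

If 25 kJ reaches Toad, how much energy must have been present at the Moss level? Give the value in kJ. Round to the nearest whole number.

102124 kJ

Cumulative transfer efficiency: 0.12 × 0.2 × 0.17 × 0.06 = 0.0002448
Moss energy = 25 / 0.0002448 = 102124 kJ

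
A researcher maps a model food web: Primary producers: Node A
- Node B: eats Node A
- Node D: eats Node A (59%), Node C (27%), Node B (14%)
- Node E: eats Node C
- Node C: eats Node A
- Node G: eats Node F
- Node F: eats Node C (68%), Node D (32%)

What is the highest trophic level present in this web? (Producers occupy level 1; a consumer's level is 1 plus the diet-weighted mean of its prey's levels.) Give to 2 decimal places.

Node B: 1 + 1 = 2
Node C: 1 + 1 = 2
Node D: 1 + (0.59×1 + 0.27×2 + 0.14×2) = 2.41
Node E: 1 + 2 = 3
Node F: 1 + (0.68×2 + 0.32×2.41) = 3.1312
Node G: 1 + 3.1312 = 4.1312

4.13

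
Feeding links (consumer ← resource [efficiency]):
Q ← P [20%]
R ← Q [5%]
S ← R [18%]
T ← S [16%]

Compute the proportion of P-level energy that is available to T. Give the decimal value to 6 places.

0.000288

Product of link efficiencies: 0.2 × 0.05 × 0.18 × 0.16 = 0.000288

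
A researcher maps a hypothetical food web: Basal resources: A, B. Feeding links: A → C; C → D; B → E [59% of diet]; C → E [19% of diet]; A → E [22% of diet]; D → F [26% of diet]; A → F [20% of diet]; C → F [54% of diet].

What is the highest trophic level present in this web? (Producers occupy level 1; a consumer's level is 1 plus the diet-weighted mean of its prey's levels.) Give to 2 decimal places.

C: 1 + 1 = 2
D: 1 + 2 = 3
E: 1 + (0.59×1 + 0.19×2 + 0.22×1) = 2.19
F: 1 + (0.26×3 + 0.2×1 + 0.54×2) = 3.06

3.06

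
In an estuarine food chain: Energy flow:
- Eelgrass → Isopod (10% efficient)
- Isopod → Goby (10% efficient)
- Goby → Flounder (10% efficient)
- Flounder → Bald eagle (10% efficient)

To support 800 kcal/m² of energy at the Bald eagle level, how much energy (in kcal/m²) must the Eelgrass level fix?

Cumulative transfer efficiency: 0.1 × 0.1 × 0.1 × 0.1 = 0.0001
Eelgrass energy = 800 / 0.0001 = 8000000 kcal/m²

8000000 kcal/m²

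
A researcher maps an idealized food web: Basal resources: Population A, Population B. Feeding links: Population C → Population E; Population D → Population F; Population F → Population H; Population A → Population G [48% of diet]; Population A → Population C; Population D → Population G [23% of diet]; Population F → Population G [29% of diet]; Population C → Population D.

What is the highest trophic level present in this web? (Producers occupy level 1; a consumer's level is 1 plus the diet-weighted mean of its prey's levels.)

Population C: 1 + 1 = 2
Population D: 1 + 2 = 3
Population E: 1 + 2 = 3
Population F: 1 + 3 = 4
Population G: 1 + (0.48×1 + 0.23×3 + 0.29×4) = 3.33
Population H: 1 + 4 = 5

5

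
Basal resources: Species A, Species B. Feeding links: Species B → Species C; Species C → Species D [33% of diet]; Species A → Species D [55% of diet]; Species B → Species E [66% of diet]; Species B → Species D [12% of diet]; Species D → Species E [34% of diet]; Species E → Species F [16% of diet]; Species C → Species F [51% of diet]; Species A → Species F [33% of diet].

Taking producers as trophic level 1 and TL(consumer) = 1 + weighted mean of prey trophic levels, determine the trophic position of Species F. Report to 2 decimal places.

2.74

Species C: 1 + 1 = 2
Species D: 1 + (0.33×2 + 0.55×1 + 0.12×1) = 2.33
Species E: 1 + (0.34×2.33 + 0.66×1) = 2.4522
Species F: 1 + (0.16×2.4522 + 0.51×2 + 0.33×1) = 2.742352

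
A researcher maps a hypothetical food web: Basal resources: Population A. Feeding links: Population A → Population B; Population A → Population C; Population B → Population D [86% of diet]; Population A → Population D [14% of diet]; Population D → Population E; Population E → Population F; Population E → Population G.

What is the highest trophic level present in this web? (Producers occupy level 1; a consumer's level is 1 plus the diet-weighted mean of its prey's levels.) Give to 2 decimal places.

4.86

Population B: 1 + 1 = 2
Population C: 1 + 1 = 2
Population D: 1 + (0.86×2 + 0.14×1) = 2.86
Population E: 1 + 2.86 = 3.86
Population F: 1 + 3.86 = 4.86
Population G: 1 + 3.86 = 4.86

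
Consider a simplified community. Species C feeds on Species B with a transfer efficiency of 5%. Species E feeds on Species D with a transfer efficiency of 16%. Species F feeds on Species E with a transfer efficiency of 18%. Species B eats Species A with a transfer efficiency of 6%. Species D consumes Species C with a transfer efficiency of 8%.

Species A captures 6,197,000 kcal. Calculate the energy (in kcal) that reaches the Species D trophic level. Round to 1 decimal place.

1487.3 kcal

Species B: 6197000 × 0.06 = 371820 kcal
Species C: 371820 × 0.05 = 18591 kcal
Species D: 18591 × 0.08 = 1487.28 kcal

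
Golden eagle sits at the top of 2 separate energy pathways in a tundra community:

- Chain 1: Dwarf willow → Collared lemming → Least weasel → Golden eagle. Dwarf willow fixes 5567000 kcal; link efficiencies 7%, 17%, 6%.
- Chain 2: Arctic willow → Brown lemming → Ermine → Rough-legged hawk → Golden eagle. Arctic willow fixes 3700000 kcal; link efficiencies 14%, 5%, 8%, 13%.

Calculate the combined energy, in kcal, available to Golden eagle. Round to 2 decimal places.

Chain 1: 5567000 × 0.07 × 0.17 × 0.06 = 3974.838 kcal
Chain 2: 3700000 × 0.14 × 0.05 × 0.08 × 0.13 = 269.36 kcal
Total at Golden eagle: 3974.838 + 269.36 = 4244.198 kcal

4244.20 kcal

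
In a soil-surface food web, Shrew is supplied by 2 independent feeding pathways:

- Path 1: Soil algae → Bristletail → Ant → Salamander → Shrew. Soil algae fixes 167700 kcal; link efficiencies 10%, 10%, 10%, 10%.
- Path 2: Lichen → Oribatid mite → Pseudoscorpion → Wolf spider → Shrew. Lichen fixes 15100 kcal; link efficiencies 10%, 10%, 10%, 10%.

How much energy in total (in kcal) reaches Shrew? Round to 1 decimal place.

18.3 kcal

Path 1: 167700 × 0.1 × 0.1 × 0.1 × 0.1 = 16.77 kcal
Path 2: 15100 × 0.1 × 0.1 × 0.1 × 0.1 = 1.51 kcal
Total at Shrew: 16.77 + 1.51 = 18.28 kcal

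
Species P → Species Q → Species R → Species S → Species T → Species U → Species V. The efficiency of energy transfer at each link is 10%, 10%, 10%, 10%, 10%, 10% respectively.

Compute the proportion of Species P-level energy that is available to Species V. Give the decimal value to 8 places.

0.00000100

Product of link efficiencies: 0.1 × 0.1 × 0.1 × 0.1 × 0.1 × 0.1 = 0.000001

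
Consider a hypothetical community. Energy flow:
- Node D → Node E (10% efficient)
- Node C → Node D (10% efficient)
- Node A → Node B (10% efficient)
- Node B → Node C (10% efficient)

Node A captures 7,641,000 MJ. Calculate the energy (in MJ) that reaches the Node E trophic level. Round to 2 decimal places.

764.10 MJ

Node B: 7641000 × 0.1 = 764100 MJ
Node C: 764100 × 0.1 = 76410 MJ
Node D: 76410 × 0.1 = 7641 MJ
Node E: 7641 × 0.1 = 764.1 MJ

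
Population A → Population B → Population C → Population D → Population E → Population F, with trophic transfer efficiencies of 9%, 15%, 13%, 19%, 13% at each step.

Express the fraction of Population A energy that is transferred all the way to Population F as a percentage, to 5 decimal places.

Product of link efficiencies: 0.09 × 0.15 × 0.13 × 0.19 × 0.13 = 0.0000433485
As a percentage: 0.0000433485 × 100 = 0.00433%

0.00433%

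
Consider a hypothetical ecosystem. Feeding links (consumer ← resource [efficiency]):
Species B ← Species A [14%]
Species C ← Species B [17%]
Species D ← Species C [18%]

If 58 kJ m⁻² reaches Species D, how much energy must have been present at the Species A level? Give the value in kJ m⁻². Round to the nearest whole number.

13539 kJ m⁻²

Cumulative transfer efficiency: 0.14 × 0.17 × 0.18 = 0.004284
Species A energy = 58 / 0.004284 = 13539 kJ m⁻²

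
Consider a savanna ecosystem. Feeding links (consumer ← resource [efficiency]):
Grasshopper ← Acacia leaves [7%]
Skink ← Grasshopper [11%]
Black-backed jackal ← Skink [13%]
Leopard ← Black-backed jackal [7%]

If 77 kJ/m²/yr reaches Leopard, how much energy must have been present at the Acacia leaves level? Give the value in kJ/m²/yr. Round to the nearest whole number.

Cumulative transfer efficiency: 0.07 × 0.11 × 0.13 × 0.07 = 0.00007007
Acacia leaves energy = 77 / 0.00007007 = 1098901 kJ/m²/yr

1098901 kJ/m²/yr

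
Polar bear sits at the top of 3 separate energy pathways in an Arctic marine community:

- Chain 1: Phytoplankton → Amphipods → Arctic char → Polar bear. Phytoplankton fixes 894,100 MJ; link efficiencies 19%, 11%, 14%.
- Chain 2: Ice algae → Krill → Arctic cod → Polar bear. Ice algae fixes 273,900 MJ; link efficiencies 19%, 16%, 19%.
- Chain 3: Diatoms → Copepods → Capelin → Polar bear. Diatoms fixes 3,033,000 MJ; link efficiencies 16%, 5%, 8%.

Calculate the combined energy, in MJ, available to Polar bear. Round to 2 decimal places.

Chain 1: 894100 × 0.19 × 0.11 × 0.14 = 2616.1366 MJ
Chain 2: 273900 × 0.19 × 0.16 × 0.19 = 1582.0464 MJ
Chain 3: 3033000 × 0.16 × 0.05 × 0.08 = 1941.12 MJ
Total at Polar bear: 2616.1366 + 1582.0464 + 1941.12 = 6139.303 MJ

6139.30 MJ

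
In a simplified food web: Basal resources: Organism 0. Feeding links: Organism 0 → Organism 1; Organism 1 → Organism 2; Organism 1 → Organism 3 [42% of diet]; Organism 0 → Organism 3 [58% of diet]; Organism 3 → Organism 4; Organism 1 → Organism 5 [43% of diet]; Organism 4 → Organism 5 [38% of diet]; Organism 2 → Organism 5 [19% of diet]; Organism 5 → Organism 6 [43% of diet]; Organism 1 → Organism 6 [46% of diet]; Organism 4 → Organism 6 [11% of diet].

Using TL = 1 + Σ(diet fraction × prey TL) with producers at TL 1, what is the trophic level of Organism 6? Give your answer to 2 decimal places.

3.90

Organism 1: 1 + 1 = 2
Organism 2: 1 + 2 = 3
Organism 3: 1 + (0.42×2 + 0.58×1) = 2.42
Organism 4: 1 + 2.42 = 3.42
Organism 5: 1 + (0.43×2 + 0.38×3.42 + 0.19×3) = 3.7296
Organism 6: 1 + (0.43×3.7296 + 0.46×2 + 0.11×3.42) = 3.899928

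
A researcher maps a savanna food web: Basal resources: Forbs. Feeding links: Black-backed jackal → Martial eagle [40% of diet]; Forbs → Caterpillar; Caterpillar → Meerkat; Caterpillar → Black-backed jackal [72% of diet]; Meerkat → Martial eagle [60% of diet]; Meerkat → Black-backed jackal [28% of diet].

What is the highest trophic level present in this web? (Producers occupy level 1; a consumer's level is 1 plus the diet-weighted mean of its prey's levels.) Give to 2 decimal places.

Caterpillar: 1 + 1 = 2
Meerkat: 1 + 2 = 3
Black-backed jackal: 1 + (0.28×3 + 0.72×2) = 3.28
Martial eagle: 1 + (0.4×3.28 + 0.6×3) = 4.112

4.11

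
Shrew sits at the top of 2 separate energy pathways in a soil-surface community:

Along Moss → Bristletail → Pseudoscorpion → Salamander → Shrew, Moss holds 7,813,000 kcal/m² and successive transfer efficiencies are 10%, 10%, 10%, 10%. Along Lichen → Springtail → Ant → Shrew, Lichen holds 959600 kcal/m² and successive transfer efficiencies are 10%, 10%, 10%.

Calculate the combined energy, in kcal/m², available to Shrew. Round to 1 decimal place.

Via Moss: 7813000 × 0.1 × 0.1 × 0.1 × 0.1 = 781.3 kcal/m²
Via Lichen: 959600 × 0.1 × 0.1 × 0.1 = 959.6 kcal/m²
Total at Shrew: 781.3 + 959.6 = 1740.9 kcal/m²

1740.9 kcal/m²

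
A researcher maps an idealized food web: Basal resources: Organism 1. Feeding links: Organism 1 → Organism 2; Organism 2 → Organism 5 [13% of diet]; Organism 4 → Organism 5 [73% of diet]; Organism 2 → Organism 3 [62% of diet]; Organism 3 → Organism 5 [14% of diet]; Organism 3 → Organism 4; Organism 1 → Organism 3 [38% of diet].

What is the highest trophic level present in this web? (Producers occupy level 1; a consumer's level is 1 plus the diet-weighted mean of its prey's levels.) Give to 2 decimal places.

4.27

Organism 2: 1 + 1 = 2
Organism 3: 1 + (0.62×2 + 0.38×1) = 2.62
Organism 4: 1 + 2.62 = 3.62
Organism 5: 1 + (0.14×2.62 + 0.13×2 + 0.73×3.62) = 4.2694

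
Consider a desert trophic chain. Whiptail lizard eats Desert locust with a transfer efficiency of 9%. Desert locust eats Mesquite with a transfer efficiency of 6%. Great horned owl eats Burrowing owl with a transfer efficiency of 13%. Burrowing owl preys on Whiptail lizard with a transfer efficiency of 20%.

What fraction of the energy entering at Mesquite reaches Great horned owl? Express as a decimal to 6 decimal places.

0.000140

Product of link efficiencies: 0.06 × 0.09 × 0.2 × 0.13 = 0.0001404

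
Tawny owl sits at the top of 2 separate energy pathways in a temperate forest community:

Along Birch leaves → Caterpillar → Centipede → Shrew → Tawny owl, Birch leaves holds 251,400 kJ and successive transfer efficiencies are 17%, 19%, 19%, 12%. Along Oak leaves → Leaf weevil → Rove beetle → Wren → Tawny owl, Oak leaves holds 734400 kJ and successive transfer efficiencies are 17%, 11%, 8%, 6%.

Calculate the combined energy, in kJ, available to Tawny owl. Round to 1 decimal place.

251.1 kJ

Via Birch leaves: 251400 × 0.17 × 0.19 × 0.19 × 0.12 = 185.141016 kJ
Via Oak leaves: 734400 × 0.17 × 0.11 × 0.08 × 0.06 = 65.919744 kJ
Total at Tawny owl: 185.141016 + 65.919744 = 251.06076 kJ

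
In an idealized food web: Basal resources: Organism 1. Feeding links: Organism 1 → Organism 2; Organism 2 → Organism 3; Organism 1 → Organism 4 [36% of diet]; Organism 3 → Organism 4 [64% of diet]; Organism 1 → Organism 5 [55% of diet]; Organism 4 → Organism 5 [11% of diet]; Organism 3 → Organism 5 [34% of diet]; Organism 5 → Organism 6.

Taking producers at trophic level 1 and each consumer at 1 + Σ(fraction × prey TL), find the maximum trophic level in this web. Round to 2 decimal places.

Organism 2: 1 + 1 = 2
Organism 3: 1 + 2 = 3
Organism 4: 1 + (0.36×1 + 0.64×3) = 3.28
Organism 5: 1 + (0.55×1 + 0.11×3.28 + 0.34×3) = 2.9308
Organism 6: 1 + 2.9308 = 3.9308

3.93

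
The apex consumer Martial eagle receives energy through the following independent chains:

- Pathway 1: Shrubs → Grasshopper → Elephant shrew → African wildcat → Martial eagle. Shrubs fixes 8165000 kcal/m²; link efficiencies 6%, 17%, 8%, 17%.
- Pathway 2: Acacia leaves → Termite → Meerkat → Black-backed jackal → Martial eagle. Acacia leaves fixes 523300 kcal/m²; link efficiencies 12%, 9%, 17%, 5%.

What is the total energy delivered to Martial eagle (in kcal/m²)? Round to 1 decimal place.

1180.7 kcal/m²

Pathway 1: 8165000 × 0.06 × 0.17 × 0.08 × 0.17 = 1132.6488 kcal/m²
Pathway 2: 523300 × 0.12 × 0.09 × 0.17 × 0.05 = 48.03894 kcal/m²
Total at Martial eagle: 1132.6488 + 48.03894 = 1180.68774 kcal/m²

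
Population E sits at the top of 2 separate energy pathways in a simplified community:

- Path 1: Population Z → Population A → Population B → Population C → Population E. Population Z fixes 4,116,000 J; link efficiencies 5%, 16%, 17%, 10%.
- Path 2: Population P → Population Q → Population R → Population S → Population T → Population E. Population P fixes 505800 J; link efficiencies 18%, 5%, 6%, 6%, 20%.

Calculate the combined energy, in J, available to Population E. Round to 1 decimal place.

563.1 J

Path 1: 4116000 × 0.05 × 0.16 × 0.17 × 0.1 = 559.776 J
Path 2: 505800 × 0.18 × 0.05 × 0.06 × 0.06 × 0.2 = 3.277584 J
Total at Population E: 559.776 + 3.277584 = 563.053584 J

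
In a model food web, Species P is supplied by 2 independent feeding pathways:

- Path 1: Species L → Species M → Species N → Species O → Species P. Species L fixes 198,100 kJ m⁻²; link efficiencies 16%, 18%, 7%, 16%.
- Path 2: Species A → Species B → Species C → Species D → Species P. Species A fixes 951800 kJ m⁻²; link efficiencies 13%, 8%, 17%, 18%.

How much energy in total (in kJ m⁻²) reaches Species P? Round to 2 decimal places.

Path 1: 198100 × 0.16 × 0.18 × 0.07 × 0.16 = 63.899136 kJ m⁻²
Path 2: 951800 × 0.13 × 0.08 × 0.17 × 0.18 = 302.900832 kJ m⁻²
Total at Species P: 63.899136 + 302.900832 = 366.799968 kJ m⁻²

366.80 kJ m⁻²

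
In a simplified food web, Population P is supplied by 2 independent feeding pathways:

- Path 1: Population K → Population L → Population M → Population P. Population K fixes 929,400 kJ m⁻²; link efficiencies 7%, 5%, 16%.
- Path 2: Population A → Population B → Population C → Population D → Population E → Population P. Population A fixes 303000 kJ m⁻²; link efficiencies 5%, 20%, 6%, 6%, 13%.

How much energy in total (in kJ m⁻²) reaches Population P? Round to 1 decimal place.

Path 1: 929400 × 0.07 × 0.05 × 0.16 = 520.464 kJ m⁻²
Path 2: 303000 × 0.05 × 0.2 × 0.06 × 0.06 × 0.13 = 1.41804 kJ m⁻²
Total at Population P: 520.464 + 1.41804 = 521.88204 kJ m⁻²

521.9 kJ m⁻²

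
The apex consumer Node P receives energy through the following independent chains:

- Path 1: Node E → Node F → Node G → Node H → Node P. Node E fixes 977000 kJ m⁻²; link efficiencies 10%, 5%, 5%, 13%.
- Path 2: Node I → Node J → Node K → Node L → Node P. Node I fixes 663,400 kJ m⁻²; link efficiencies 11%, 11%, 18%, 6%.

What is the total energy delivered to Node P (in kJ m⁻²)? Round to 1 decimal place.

Path 1: 977000 × 0.1 × 0.05 × 0.05 × 0.13 = 31.7525 kJ m⁻²
Path 2: 663400 × 0.11 × 0.11 × 0.18 × 0.06 = 86.693112 kJ m⁻²
Total at Node P: 31.7525 + 86.693112 = 118.445612 kJ m⁻²

118.4 kJ m⁻²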